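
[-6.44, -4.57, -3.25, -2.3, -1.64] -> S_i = -6.44*0.71^i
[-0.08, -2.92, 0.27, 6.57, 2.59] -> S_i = Random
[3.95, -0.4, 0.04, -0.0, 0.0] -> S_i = 3.95*(-0.10)^i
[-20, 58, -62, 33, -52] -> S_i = Random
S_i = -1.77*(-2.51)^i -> [-1.77, 4.44, -11.15, 27.99, -70.25]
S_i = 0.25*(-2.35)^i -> [0.25, -0.59, 1.38, -3.24, 7.62]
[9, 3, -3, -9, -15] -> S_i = 9 + -6*i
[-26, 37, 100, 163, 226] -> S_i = -26 + 63*i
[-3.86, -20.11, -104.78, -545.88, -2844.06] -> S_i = -3.86*5.21^i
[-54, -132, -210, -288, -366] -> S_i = -54 + -78*i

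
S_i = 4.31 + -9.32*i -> [4.31, -5.01, -14.33, -23.65, -32.97]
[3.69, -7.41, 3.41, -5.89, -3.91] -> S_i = Random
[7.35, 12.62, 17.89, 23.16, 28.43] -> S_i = 7.35 + 5.27*i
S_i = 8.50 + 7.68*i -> [8.5, 16.18, 23.86, 31.54, 39.22]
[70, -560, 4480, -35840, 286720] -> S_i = 70*-8^i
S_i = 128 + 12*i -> [128, 140, 152, 164, 176]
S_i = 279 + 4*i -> [279, 283, 287, 291, 295]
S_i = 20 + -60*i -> [20, -40, -100, -160, -220]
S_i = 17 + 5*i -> [17, 22, 27, 32, 37]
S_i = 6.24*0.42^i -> [6.24, 2.62, 1.1, 0.46, 0.19]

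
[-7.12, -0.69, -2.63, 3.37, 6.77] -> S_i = Random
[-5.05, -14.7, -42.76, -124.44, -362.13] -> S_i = -5.05*2.91^i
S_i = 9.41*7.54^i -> [9.41, 70.95, 534.97, 4033.7, 30414.1]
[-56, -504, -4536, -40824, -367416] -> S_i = -56*9^i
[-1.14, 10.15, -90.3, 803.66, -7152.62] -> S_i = -1.14*(-8.90)^i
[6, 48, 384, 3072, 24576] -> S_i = 6*8^i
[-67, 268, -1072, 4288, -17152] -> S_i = -67*-4^i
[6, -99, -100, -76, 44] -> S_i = Random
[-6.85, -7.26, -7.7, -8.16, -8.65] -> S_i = -6.85*1.06^i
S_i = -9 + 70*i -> [-9, 61, 131, 201, 271]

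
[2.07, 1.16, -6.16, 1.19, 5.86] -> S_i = Random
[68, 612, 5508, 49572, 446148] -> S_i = 68*9^i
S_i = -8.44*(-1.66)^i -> [-8.44, 14.01, -23.26, 38.61, -64.09]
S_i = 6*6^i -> [6, 36, 216, 1296, 7776]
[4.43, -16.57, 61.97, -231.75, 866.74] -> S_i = 4.43*(-3.74)^i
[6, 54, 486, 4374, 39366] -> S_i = 6*9^i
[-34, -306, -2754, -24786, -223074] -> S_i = -34*9^i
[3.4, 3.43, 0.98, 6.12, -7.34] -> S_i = Random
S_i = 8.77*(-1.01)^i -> [8.77, -8.86, 8.95, -9.04, 9.13]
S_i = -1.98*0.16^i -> [-1.98, -0.32, -0.05, -0.01, -0.0]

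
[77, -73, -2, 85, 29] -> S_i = Random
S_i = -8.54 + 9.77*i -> [-8.54, 1.23, 11.0, 20.77, 30.54]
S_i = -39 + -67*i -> [-39, -106, -173, -240, -307]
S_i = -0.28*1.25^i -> [-0.28, -0.35, -0.44, -0.55, -0.68]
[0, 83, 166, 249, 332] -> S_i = 0 + 83*i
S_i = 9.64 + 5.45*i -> [9.64, 15.09, 20.54, 25.99, 31.44]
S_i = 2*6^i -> [2, 12, 72, 432, 2592]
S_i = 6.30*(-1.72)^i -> [6.3, -10.84, 18.64, -32.06, 55.14]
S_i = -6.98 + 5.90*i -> [-6.98, -1.08, 4.82, 10.72, 16.62]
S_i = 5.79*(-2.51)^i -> [5.79, -14.53, 36.48, -91.56, 229.81]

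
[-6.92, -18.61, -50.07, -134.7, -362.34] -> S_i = -6.92*2.69^i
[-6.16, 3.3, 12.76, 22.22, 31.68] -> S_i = -6.16 + 9.46*i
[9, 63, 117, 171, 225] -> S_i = 9 + 54*i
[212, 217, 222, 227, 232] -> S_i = 212 + 5*i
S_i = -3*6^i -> [-3, -18, -108, -648, -3888]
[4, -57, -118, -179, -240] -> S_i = 4 + -61*i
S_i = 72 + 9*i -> [72, 81, 90, 99, 108]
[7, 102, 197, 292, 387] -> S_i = 7 + 95*i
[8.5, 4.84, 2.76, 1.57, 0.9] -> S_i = 8.50*0.57^i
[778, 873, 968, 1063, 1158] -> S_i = 778 + 95*i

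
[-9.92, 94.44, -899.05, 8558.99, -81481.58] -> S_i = -9.92*(-9.52)^i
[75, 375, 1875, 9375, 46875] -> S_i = 75*5^i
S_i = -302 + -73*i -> [-302, -375, -448, -521, -594]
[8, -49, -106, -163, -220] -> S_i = 8 + -57*i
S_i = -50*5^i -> [-50, -250, -1250, -6250, -31250]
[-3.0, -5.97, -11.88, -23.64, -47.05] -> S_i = -3.00*1.99^i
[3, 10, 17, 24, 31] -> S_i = 3 + 7*i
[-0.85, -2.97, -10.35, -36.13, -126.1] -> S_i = -0.85*3.49^i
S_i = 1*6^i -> [1, 6, 36, 216, 1296]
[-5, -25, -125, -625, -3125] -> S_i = -5*5^i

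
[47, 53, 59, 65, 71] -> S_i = 47 + 6*i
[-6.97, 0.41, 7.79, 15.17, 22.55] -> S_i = -6.97 + 7.38*i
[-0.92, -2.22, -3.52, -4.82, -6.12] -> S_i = -0.92 + -1.30*i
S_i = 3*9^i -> [3, 27, 243, 2187, 19683]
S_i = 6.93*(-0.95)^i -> [6.93, -6.58, 6.25, -5.94, 5.64]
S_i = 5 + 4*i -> [5, 9, 13, 17, 21]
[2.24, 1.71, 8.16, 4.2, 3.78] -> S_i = Random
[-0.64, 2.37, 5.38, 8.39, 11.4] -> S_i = -0.64 + 3.01*i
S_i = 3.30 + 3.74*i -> [3.3, 7.04, 10.78, 14.52, 18.26]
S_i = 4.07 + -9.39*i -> [4.07, -5.32, -14.71, -24.1, -33.49]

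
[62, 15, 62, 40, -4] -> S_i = Random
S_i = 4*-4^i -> [4, -16, 64, -256, 1024]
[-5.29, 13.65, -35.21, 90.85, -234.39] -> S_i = -5.29*(-2.58)^i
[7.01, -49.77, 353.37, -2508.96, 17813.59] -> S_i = 7.01*(-7.10)^i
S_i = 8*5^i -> [8, 40, 200, 1000, 5000]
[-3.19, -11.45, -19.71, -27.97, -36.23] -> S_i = -3.19 + -8.26*i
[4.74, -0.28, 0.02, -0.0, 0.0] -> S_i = 4.74*(-0.06)^i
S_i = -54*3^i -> [-54, -162, -486, -1458, -4374]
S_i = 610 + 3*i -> [610, 613, 616, 619, 622]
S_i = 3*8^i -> [3, 24, 192, 1536, 12288]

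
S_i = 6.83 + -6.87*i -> [6.83, -0.04, -6.91, -13.78, -20.65]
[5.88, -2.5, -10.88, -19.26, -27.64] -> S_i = 5.88 + -8.38*i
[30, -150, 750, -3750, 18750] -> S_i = 30*-5^i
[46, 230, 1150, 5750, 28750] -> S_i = 46*5^i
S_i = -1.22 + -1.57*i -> [-1.22, -2.79, -4.36, -5.93, -7.5]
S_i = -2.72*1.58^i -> [-2.72, -4.3, -6.79, -10.73, -16.95]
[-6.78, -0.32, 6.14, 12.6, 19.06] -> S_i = -6.78 + 6.46*i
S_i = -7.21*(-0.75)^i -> [-7.21, 5.41, -4.06, 3.04, -2.28]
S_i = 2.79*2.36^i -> [2.79, 6.58, 15.54, 36.67, 86.55]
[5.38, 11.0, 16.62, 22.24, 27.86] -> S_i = 5.38 + 5.62*i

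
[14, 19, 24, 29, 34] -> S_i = 14 + 5*i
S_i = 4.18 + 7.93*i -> [4.18, 12.11, 20.04, 27.97, 35.9]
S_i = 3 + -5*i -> [3, -2, -7, -12, -17]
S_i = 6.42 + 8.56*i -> [6.42, 14.98, 23.54, 32.1, 40.66]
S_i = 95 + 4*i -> [95, 99, 103, 107, 111]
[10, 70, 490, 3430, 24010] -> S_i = 10*7^i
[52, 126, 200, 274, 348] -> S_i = 52 + 74*i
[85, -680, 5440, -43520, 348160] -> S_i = 85*-8^i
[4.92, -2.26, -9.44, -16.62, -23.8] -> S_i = 4.92 + -7.18*i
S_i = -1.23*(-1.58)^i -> [-1.23, 1.94, -3.07, 4.85, -7.67]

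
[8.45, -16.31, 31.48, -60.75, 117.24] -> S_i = 8.45*(-1.93)^i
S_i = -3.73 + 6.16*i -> [-3.73, 2.43, 8.59, 14.75, 20.91]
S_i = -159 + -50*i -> [-159, -209, -259, -309, -359]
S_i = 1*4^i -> [1, 4, 16, 64, 256]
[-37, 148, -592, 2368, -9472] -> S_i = -37*-4^i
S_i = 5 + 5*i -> [5, 10, 15, 20, 25]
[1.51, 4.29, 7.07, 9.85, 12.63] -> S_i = 1.51 + 2.78*i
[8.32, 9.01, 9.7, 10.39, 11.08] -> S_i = 8.32 + 0.69*i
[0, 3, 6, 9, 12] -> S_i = 0 + 3*i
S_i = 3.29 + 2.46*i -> [3.29, 5.75, 8.21, 10.67, 13.13]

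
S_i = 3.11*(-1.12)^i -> [3.11, -3.48, 3.9, -4.37, 4.89]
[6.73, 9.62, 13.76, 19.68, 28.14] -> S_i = 6.73*1.43^i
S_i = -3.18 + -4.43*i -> [-3.18, -7.61, -12.04, -16.47, -20.9]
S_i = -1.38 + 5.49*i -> [-1.38, 4.11, 9.6, 15.09, 20.58]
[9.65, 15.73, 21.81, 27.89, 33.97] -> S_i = 9.65 + 6.08*i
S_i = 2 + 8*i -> [2, 10, 18, 26, 34]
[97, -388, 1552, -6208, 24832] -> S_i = 97*-4^i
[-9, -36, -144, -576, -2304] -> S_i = -9*4^i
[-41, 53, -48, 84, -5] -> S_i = Random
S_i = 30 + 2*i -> [30, 32, 34, 36, 38]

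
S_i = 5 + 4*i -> [5, 9, 13, 17, 21]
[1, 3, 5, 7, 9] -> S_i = 1 + 2*i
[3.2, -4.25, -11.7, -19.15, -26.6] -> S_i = 3.20 + -7.45*i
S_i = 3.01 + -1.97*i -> [3.01, 1.04, -0.93, -2.9, -4.87]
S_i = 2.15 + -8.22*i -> [2.15, -6.07, -14.29, -22.51, -30.73]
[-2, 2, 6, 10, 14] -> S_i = -2 + 4*i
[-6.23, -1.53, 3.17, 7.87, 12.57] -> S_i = -6.23 + 4.70*i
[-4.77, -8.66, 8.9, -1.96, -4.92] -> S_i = Random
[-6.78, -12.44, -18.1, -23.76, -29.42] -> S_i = -6.78 + -5.66*i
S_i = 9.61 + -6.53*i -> [9.61, 3.08, -3.45, -9.98, -16.51]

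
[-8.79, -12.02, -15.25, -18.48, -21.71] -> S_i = -8.79 + -3.23*i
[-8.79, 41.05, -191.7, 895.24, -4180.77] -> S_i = -8.79*(-4.67)^i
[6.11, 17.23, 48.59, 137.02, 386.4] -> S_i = 6.11*2.82^i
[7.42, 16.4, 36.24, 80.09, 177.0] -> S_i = 7.42*2.21^i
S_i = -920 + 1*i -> [-920, -919, -918, -917, -916]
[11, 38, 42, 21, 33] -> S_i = Random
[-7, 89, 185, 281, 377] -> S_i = -7 + 96*i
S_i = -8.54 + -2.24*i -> [-8.54, -10.78, -13.02, -15.26, -17.5]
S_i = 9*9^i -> [9, 81, 729, 6561, 59049]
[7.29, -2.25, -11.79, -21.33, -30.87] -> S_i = 7.29 + -9.54*i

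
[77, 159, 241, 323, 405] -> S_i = 77 + 82*i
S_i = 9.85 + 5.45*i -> [9.85, 15.3, 20.75, 26.2, 31.65]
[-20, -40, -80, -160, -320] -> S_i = -20*2^i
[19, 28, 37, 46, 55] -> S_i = 19 + 9*i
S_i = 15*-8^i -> [15, -120, 960, -7680, 61440]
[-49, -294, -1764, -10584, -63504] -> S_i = -49*6^i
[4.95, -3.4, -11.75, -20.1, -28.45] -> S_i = 4.95 + -8.35*i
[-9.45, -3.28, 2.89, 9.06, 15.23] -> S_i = -9.45 + 6.17*i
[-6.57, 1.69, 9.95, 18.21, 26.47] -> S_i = -6.57 + 8.26*i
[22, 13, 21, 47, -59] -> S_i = Random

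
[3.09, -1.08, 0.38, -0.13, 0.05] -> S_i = 3.09*(-0.35)^i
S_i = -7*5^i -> [-7, -35, -175, -875, -4375]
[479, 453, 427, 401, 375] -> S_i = 479 + -26*i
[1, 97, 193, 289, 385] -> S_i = 1 + 96*i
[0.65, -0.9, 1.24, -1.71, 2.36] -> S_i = 0.65*(-1.38)^i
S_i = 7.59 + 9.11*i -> [7.59, 16.7, 25.81, 34.92, 44.03]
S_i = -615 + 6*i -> [-615, -609, -603, -597, -591]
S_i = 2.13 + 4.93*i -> [2.13, 7.06, 11.99, 16.92, 21.85]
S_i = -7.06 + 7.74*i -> [-7.06, 0.68, 8.42, 16.16, 23.9]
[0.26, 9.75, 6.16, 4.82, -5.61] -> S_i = Random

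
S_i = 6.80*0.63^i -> [6.8, 4.28, 2.7, 1.7, 1.07]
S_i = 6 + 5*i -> [6, 11, 16, 21, 26]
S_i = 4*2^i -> [4, 8, 16, 32, 64]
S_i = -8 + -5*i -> [-8, -13, -18, -23, -28]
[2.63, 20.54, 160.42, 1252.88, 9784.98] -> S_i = 2.63*7.81^i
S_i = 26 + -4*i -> [26, 22, 18, 14, 10]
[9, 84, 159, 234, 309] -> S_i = 9 + 75*i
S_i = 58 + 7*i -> [58, 65, 72, 79, 86]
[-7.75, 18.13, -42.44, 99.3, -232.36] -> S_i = -7.75*(-2.34)^i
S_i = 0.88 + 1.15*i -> [0.88, 2.03, 3.18, 4.33, 5.48]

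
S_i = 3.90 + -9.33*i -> [3.9, -5.43, -14.76, -24.09, -33.42]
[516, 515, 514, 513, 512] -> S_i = 516 + -1*i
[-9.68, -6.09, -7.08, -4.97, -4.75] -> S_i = Random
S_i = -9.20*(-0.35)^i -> [-9.2, 3.22, -1.13, 0.39, -0.14]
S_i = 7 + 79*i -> [7, 86, 165, 244, 323]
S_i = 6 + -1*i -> [6, 5, 4, 3, 2]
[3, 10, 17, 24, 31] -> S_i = 3 + 7*i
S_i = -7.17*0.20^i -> [-7.17, -1.43, -0.29, -0.06, -0.01]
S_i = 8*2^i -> [8, 16, 32, 64, 128]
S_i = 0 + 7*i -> [0, 7, 14, 21, 28]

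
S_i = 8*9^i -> [8, 72, 648, 5832, 52488]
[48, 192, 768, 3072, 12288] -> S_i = 48*4^i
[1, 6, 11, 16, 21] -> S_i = 1 + 5*i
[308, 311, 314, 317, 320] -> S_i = 308 + 3*i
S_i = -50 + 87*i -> [-50, 37, 124, 211, 298]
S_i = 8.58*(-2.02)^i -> [8.58, -17.33, 35.01, -70.72, 142.85]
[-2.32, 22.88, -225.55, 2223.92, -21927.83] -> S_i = -2.32*(-9.86)^i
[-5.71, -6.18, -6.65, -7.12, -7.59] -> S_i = -5.71 + -0.47*i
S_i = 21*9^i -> [21, 189, 1701, 15309, 137781]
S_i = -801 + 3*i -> [-801, -798, -795, -792, -789]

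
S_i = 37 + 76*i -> [37, 113, 189, 265, 341]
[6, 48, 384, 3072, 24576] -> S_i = 6*8^i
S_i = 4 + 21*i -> [4, 25, 46, 67, 88]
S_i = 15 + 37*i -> [15, 52, 89, 126, 163]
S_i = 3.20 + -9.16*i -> [3.2, -5.96, -15.12, -24.28, -33.44]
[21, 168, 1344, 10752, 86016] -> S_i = 21*8^i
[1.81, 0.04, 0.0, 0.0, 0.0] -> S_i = 1.81*0.02^i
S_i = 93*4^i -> [93, 372, 1488, 5952, 23808]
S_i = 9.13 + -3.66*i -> [9.13, 5.47, 1.81, -1.85, -5.51]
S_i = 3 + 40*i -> [3, 43, 83, 123, 163]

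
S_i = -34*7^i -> [-34, -238, -1666, -11662, -81634]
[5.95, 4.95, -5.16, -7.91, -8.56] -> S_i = Random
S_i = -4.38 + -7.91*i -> [-4.38, -12.29, -20.2, -28.11, -36.02]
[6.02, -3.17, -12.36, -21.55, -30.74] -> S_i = 6.02 + -9.19*i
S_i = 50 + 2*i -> [50, 52, 54, 56, 58]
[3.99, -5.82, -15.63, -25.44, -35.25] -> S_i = 3.99 + -9.81*i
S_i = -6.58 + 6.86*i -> [-6.58, 0.28, 7.14, 14.0, 20.86]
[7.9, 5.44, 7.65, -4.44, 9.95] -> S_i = Random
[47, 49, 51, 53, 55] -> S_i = 47 + 2*i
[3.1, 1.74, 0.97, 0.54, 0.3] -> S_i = 3.10*0.56^i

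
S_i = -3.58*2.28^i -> [-3.58, -8.16, -18.61, -42.43, -96.74]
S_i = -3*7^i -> [-3, -21, -147, -1029, -7203]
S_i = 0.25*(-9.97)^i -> [0.25, -2.49, 24.85, -247.76, 2470.13]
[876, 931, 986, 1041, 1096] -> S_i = 876 + 55*i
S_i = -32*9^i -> [-32, -288, -2592, -23328, -209952]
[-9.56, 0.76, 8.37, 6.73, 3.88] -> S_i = Random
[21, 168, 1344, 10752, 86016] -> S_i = 21*8^i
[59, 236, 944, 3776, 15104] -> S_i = 59*4^i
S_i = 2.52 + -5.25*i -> [2.52, -2.73, -7.98, -13.23, -18.48]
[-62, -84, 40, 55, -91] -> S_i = Random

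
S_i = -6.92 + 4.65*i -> [-6.92, -2.27, 2.38, 7.03, 11.68]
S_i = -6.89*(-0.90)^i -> [-6.89, 6.2, -5.58, 5.02, -4.52]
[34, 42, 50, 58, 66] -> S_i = 34 + 8*i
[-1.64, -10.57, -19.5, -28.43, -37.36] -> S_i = -1.64 + -8.93*i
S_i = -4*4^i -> [-4, -16, -64, -256, -1024]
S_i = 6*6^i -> [6, 36, 216, 1296, 7776]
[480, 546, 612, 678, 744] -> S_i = 480 + 66*i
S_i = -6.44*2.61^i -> [-6.44, -16.81, -43.87, -114.5, -298.85]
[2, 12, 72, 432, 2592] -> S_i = 2*6^i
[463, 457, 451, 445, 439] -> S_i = 463 + -6*i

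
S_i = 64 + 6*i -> [64, 70, 76, 82, 88]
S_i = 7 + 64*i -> [7, 71, 135, 199, 263]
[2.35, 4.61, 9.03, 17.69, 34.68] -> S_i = 2.35*1.96^i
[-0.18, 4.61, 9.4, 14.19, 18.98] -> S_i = -0.18 + 4.79*i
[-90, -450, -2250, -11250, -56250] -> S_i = -90*5^i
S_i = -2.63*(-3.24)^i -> [-2.63, 8.52, -27.61, 89.45, -289.82]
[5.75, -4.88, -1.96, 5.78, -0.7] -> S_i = Random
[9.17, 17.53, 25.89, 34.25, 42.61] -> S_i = 9.17 + 8.36*i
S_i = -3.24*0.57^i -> [-3.24, -1.85, -1.05, -0.6, -0.34]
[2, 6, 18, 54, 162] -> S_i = 2*3^i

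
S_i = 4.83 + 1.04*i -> [4.83, 5.87, 6.91, 7.95, 8.99]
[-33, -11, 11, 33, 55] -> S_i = -33 + 22*i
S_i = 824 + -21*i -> [824, 803, 782, 761, 740]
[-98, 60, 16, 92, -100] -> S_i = Random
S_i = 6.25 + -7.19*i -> [6.25, -0.94, -8.13, -15.32, -22.51]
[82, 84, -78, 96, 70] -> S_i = Random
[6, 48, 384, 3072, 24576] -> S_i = 6*8^i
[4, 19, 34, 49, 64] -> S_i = 4 + 15*i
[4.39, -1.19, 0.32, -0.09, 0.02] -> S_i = 4.39*(-0.27)^i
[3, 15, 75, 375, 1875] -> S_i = 3*5^i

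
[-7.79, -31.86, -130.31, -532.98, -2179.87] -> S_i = -7.79*4.09^i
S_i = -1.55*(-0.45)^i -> [-1.55, 0.7, -0.31, 0.14, -0.06]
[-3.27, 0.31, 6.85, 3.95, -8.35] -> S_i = Random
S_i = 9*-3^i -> [9, -27, 81, -243, 729]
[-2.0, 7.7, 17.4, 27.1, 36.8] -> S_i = -2.00 + 9.70*i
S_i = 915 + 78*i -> [915, 993, 1071, 1149, 1227]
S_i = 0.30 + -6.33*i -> [0.3, -6.03, -12.36, -18.69, -25.02]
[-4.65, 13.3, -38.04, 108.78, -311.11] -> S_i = -4.65*(-2.86)^i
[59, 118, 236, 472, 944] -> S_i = 59*2^i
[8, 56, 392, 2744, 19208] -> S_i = 8*7^i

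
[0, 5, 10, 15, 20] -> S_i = 0 + 5*i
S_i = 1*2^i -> [1, 2, 4, 8, 16]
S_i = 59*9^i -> [59, 531, 4779, 43011, 387099]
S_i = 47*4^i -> [47, 188, 752, 3008, 12032]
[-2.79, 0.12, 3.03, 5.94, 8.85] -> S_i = -2.79 + 2.91*i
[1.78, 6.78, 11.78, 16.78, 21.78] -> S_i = 1.78 + 5.00*i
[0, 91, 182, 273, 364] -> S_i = 0 + 91*i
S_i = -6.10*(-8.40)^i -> [-6.1, 51.24, -430.42, 3615.49, -30370.15]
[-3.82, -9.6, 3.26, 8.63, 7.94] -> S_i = Random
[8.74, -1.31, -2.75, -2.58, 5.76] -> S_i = Random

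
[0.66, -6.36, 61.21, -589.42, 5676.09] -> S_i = 0.66*(-9.63)^i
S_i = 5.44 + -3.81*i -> [5.44, 1.63, -2.18, -5.99, -9.8]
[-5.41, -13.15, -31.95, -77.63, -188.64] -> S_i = -5.41*2.43^i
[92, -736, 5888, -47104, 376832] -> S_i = 92*-8^i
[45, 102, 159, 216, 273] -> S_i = 45 + 57*i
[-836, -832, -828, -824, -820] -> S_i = -836 + 4*i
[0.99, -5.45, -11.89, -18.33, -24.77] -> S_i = 0.99 + -6.44*i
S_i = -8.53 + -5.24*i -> [-8.53, -13.77, -19.01, -24.25, -29.49]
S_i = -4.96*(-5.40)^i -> [-4.96, 26.78, -144.63, 781.02, -4217.52]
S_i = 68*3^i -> [68, 204, 612, 1836, 5508]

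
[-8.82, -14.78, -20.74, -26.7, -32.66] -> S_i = -8.82 + -5.96*i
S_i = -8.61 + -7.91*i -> [-8.61, -16.52, -24.43, -32.34, -40.25]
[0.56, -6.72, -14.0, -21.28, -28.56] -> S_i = 0.56 + -7.28*i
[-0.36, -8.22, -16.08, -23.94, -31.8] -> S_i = -0.36 + -7.86*i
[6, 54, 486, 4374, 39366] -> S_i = 6*9^i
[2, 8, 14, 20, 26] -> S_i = 2 + 6*i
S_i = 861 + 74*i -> [861, 935, 1009, 1083, 1157]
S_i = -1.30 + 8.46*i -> [-1.3, 7.16, 15.62, 24.08, 32.54]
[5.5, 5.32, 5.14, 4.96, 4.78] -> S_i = 5.50 + -0.18*i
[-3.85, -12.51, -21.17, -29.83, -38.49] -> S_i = -3.85 + -8.66*i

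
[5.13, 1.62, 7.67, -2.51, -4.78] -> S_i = Random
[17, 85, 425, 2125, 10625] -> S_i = 17*5^i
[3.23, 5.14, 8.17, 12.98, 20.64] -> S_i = 3.23*1.59^i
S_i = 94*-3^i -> [94, -282, 846, -2538, 7614]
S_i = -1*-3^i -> [-1, 3, -9, 27, -81]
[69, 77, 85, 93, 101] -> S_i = 69 + 8*i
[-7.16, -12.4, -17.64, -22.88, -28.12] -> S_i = -7.16 + -5.24*i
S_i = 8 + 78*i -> [8, 86, 164, 242, 320]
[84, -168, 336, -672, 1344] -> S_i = 84*-2^i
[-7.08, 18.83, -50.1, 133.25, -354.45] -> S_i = -7.08*(-2.66)^i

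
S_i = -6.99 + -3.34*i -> [-6.99, -10.33, -13.67, -17.01, -20.35]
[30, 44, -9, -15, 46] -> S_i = Random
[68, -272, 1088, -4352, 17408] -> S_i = 68*-4^i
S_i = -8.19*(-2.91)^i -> [-8.19, 23.83, -69.35, 201.82, -587.29]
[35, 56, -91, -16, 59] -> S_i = Random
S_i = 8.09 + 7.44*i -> [8.09, 15.53, 22.97, 30.41, 37.85]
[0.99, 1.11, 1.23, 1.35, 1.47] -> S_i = 0.99 + 0.12*i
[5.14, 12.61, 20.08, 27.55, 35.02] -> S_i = 5.14 + 7.47*i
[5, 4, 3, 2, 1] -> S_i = 5 + -1*i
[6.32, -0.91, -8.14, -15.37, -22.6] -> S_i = 6.32 + -7.23*i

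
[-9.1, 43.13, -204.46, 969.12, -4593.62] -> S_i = -9.10*(-4.74)^i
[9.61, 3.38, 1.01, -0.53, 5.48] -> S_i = Random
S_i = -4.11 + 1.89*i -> [-4.11, -2.22, -0.33, 1.56, 3.45]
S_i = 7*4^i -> [7, 28, 112, 448, 1792]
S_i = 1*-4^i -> [1, -4, 16, -64, 256]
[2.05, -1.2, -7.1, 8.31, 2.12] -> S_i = Random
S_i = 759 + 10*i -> [759, 769, 779, 789, 799]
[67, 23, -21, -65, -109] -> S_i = 67 + -44*i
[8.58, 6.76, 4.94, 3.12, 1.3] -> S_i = 8.58 + -1.82*i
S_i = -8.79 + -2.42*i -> [-8.79, -11.21, -13.63, -16.05, -18.47]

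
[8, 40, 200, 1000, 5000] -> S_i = 8*5^i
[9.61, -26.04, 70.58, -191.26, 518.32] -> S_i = 9.61*(-2.71)^i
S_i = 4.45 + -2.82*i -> [4.45, 1.63, -1.19, -4.01, -6.83]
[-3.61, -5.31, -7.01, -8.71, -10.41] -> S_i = -3.61 + -1.70*i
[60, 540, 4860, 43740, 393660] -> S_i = 60*9^i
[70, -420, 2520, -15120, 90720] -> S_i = 70*-6^i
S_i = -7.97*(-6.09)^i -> [-7.97, 48.54, -295.59, 1800.16, -10962.95]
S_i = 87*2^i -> [87, 174, 348, 696, 1392]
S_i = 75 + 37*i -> [75, 112, 149, 186, 223]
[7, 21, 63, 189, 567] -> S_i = 7*3^i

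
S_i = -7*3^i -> [-7, -21, -63, -189, -567]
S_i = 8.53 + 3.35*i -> [8.53, 11.88, 15.23, 18.58, 21.93]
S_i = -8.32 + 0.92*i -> [-8.32, -7.4, -6.48, -5.56, -4.64]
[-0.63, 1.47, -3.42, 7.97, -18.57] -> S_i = -0.63*(-2.33)^i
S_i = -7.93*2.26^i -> [-7.93, -17.92, -40.5, -91.54, -206.87]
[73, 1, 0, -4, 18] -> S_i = Random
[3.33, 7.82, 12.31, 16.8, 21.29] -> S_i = 3.33 + 4.49*i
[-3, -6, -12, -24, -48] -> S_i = -3*2^i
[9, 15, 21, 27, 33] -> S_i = 9 + 6*i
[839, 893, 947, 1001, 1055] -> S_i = 839 + 54*i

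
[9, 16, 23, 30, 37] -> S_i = 9 + 7*i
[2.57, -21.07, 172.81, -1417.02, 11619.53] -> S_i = 2.57*(-8.20)^i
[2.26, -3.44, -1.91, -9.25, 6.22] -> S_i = Random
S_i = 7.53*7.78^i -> [7.53, 58.58, 455.78, 3545.96, 27587.56]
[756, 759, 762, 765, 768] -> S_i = 756 + 3*i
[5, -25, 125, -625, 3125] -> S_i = 5*-5^i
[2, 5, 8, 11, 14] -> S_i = 2 + 3*i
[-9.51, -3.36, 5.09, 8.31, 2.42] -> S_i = Random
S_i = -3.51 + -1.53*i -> [-3.51, -5.04, -6.57, -8.1, -9.63]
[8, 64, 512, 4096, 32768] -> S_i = 8*8^i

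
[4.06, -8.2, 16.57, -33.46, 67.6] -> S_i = 4.06*(-2.02)^i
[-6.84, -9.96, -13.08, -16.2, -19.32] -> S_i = -6.84 + -3.12*i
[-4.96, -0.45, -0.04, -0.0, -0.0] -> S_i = -4.96*0.09^i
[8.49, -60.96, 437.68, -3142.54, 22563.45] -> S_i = 8.49*(-7.18)^i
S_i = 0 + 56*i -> [0, 56, 112, 168, 224]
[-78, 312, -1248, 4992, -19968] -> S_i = -78*-4^i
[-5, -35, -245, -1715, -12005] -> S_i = -5*7^i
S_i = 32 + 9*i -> [32, 41, 50, 59, 68]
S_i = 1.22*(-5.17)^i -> [1.22, -6.31, 32.61, -168.59, 871.61]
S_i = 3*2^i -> [3, 6, 12, 24, 48]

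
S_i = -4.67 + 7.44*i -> [-4.67, 2.77, 10.21, 17.65, 25.09]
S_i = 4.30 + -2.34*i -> [4.3, 1.96, -0.38, -2.72, -5.06]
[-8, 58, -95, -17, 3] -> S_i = Random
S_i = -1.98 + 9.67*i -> [-1.98, 7.69, 17.36, 27.03, 36.7]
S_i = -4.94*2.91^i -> [-4.94, -14.38, -41.83, -121.73, -354.24]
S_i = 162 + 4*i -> [162, 166, 170, 174, 178]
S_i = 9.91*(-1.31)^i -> [9.91, -12.98, 17.01, -22.28, 29.18]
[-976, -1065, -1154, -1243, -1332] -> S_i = -976 + -89*i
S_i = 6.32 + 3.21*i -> [6.32, 9.53, 12.74, 15.95, 19.16]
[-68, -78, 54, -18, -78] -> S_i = Random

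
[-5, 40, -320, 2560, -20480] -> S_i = -5*-8^i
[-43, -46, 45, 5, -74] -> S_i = Random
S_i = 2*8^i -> [2, 16, 128, 1024, 8192]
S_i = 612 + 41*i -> [612, 653, 694, 735, 776]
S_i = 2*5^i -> [2, 10, 50, 250, 1250]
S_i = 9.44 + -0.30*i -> [9.44, 9.14, 8.84, 8.54, 8.24]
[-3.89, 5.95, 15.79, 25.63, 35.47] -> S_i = -3.89 + 9.84*i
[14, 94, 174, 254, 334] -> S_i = 14 + 80*i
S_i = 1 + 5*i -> [1, 6, 11, 16, 21]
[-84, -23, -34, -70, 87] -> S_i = Random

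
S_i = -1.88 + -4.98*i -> [-1.88, -6.86, -11.84, -16.82, -21.8]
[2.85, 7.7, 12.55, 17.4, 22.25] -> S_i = 2.85 + 4.85*i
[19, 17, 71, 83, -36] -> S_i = Random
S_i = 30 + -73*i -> [30, -43, -116, -189, -262]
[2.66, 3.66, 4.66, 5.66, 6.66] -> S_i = 2.66 + 1.00*i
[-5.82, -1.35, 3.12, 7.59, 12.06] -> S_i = -5.82 + 4.47*i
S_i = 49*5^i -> [49, 245, 1225, 6125, 30625]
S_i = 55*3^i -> [55, 165, 495, 1485, 4455]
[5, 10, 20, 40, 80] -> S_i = 5*2^i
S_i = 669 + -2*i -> [669, 667, 665, 663, 661]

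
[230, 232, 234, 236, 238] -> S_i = 230 + 2*i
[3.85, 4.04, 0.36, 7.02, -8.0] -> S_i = Random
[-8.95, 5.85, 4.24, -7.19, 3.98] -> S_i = Random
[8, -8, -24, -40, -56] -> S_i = 8 + -16*i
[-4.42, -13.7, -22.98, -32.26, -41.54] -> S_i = -4.42 + -9.28*i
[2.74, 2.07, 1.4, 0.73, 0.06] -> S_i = 2.74 + -0.67*i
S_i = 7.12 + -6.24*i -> [7.12, 0.88, -5.36, -11.6, -17.84]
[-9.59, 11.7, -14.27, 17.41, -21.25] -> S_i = -9.59*(-1.22)^i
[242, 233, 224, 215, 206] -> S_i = 242 + -9*i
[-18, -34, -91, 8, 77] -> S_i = Random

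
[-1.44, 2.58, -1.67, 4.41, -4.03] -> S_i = Random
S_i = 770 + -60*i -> [770, 710, 650, 590, 530]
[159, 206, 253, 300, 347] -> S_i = 159 + 47*i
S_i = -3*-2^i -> [-3, 6, -12, 24, -48]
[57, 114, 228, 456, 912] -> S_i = 57*2^i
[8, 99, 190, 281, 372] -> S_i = 8 + 91*i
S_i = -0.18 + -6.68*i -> [-0.18, -6.86, -13.54, -20.22, -26.9]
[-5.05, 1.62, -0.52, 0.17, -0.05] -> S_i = -5.05*(-0.32)^i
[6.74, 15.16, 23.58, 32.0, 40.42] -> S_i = 6.74 + 8.42*i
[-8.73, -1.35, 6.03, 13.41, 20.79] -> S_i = -8.73 + 7.38*i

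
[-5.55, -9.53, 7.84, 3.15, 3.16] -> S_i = Random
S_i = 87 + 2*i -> [87, 89, 91, 93, 95]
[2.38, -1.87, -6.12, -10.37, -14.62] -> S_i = 2.38 + -4.25*i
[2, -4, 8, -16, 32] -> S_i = 2*-2^i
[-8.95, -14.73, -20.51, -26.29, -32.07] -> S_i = -8.95 + -5.78*i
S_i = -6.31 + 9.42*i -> [-6.31, 3.11, 12.53, 21.95, 31.37]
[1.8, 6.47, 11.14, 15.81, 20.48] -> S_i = 1.80 + 4.67*i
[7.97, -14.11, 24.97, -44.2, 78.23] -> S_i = 7.97*(-1.77)^i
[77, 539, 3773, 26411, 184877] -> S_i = 77*7^i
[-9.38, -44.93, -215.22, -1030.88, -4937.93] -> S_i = -9.38*4.79^i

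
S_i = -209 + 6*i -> [-209, -203, -197, -191, -185]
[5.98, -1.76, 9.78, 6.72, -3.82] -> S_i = Random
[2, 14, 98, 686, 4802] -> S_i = 2*7^i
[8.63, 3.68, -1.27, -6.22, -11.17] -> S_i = 8.63 + -4.95*i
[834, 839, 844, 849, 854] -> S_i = 834 + 5*i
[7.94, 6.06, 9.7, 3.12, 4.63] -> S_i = Random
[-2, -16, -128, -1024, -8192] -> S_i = -2*8^i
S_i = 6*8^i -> [6, 48, 384, 3072, 24576]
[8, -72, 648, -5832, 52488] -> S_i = 8*-9^i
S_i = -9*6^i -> [-9, -54, -324, -1944, -11664]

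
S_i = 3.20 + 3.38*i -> [3.2, 6.58, 9.96, 13.34, 16.72]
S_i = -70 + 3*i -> [-70, -67, -64, -61, -58]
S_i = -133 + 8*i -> [-133, -125, -117, -109, -101]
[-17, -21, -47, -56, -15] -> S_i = Random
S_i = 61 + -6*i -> [61, 55, 49, 43, 37]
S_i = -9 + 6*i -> [-9, -3, 3, 9, 15]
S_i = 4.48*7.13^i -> [4.48, 31.94, 227.75, 1623.85, 11578.07]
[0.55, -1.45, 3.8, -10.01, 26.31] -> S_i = 0.55*(-2.63)^i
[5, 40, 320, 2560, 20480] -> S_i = 5*8^i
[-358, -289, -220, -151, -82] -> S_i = -358 + 69*i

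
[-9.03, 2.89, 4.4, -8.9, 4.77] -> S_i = Random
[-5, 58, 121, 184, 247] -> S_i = -5 + 63*i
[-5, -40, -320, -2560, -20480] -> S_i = -5*8^i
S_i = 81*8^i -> [81, 648, 5184, 41472, 331776]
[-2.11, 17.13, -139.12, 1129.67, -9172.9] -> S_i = -2.11*(-8.12)^i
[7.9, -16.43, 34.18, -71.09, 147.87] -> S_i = 7.90*(-2.08)^i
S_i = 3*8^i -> [3, 24, 192, 1536, 12288]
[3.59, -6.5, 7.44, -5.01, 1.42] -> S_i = Random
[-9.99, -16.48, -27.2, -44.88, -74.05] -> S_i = -9.99*1.65^i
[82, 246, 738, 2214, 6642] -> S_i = 82*3^i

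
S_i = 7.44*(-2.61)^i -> [7.44, -19.42, 50.68, -132.28, 345.25]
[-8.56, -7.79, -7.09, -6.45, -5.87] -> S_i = -8.56*0.91^i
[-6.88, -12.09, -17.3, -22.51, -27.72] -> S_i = -6.88 + -5.21*i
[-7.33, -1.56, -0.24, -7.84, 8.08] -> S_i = Random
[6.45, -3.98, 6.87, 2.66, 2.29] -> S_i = Random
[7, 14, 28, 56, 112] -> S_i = 7*2^i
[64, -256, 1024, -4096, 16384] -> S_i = 64*-4^i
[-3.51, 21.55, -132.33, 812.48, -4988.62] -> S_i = -3.51*(-6.14)^i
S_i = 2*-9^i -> [2, -18, 162, -1458, 13122]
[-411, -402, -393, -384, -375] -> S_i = -411 + 9*i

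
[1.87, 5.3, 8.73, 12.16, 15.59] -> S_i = 1.87 + 3.43*i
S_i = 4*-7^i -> [4, -28, 196, -1372, 9604]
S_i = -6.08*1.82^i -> [-6.08, -11.07, -20.14, -36.65, -66.71]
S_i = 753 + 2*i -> [753, 755, 757, 759, 761]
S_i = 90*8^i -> [90, 720, 5760, 46080, 368640]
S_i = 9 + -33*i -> [9, -24, -57, -90, -123]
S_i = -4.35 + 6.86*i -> [-4.35, 2.51, 9.37, 16.23, 23.09]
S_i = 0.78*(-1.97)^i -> [0.78, -1.54, 3.03, -5.96, 11.75]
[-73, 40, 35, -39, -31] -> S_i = Random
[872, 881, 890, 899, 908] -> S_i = 872 + 9*i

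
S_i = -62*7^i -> [-62, -434, -3038, -21266, -148862]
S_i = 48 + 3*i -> [48, 51, 54, 57, 60]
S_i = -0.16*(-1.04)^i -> [-0.16, 0.17, -0.17, 0.18, -0.19]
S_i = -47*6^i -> [-47, -282, -1692, -10152, -60912]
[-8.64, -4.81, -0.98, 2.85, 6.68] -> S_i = -8.64 + 3.83*i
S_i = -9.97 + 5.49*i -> [-9.97, -4.48, 1.01, 6.5, 11.99]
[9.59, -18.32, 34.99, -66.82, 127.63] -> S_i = 9.59*(-1.91)^i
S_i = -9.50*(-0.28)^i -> [-9.5, 2.66, -0.74, 0.21, -0.06]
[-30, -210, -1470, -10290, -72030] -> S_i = -30*7^i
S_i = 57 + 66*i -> [57, 123, 189, 255, 321]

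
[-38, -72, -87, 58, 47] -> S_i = Random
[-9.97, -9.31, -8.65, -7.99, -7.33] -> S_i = -9.97 + 0.66*i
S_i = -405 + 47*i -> [-405, -358, -311, -264, -217]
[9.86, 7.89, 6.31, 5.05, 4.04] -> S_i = 9.86*0.80^i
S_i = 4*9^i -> [4, 36, 324, 2916, 26244]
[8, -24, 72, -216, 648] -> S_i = 8*-3^i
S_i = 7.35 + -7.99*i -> [7.35, -0.64, -8.63, -16.62, -24.61]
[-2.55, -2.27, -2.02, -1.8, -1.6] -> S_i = -2.55*0.89^i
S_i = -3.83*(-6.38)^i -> [-3.83, 24.44, -155.9, 994.63, -6345.73]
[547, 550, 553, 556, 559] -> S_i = 547 + 3*i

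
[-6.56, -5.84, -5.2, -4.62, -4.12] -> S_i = -6.56*0.89^i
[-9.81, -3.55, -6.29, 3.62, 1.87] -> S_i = Random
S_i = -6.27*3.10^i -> [-6.27, -19.44, -60.25, -186.79, -579.05]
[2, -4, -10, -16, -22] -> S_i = 2 + -6*i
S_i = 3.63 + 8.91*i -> [3.63, 12.54, 21.45, 30.36, 39.27]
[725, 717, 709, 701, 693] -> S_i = 725 + -8*i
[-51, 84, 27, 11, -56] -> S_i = Random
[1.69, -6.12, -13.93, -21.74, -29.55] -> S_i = 1.69 + -7.81*i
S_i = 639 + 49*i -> [639, 688, 737, 786, 835]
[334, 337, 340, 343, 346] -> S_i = 334 + 3*i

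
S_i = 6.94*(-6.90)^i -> [6.94, -47.89, 330.41, -2279.85, 15730.98]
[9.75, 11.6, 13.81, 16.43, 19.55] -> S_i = 9.75*1.19^i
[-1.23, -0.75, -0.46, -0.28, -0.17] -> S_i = -1.23*0.61^i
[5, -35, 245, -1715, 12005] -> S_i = 5*-7^i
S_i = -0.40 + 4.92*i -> [-0.4, 4.52, 9.44, 14.36, 19.28]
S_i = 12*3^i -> [12, 36, 108, 324, 972]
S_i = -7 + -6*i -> [-7, -13, -19, -25, -31]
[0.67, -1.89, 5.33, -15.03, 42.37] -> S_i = 0.67*(-2.82)^i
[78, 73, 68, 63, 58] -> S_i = 78 + -5*i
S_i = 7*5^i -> [7, 35, 175, 875, 4375]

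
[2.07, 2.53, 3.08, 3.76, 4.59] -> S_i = 2.07*1.22^i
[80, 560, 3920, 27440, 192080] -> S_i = 80*7^i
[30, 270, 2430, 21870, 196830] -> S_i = 30*9^i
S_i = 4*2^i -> [4, 8, 16, 32, 64]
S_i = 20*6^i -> [20, 120, 720, 4320, 25920]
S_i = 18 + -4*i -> [18, 14, 10, 6, 2]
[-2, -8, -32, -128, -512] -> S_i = -2*4^i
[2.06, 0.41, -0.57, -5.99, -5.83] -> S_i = Random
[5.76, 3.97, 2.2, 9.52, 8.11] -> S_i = Random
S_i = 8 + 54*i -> [8, 62, 116, 170, 224]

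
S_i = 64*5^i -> [64, 320, 1600, 8000, 40000]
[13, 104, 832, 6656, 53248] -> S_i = 13*8^i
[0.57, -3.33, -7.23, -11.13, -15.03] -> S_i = 0.57 + -3.90*i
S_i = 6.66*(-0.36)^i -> [6.66, -2.4, 0.86, -0.31, 0.11]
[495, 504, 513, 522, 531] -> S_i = 495 + 9*i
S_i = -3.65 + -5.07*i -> [-3.65, -8.72, -13.79, -18.86, -23.93]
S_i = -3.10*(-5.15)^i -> [-3.1, 15.97, -82.22, 423.43, -2180.67]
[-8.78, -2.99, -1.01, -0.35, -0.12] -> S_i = -8.78*0.34^i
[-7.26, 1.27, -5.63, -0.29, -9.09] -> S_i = Random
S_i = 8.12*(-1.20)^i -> [8.12, -9.74, 11.69, -14.03, 16.84]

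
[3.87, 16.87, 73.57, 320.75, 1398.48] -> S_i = 3.87*4.36^i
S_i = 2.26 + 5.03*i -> [2.26, 7.29, 12.32, 17.35, 22.38]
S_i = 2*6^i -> [2, 12, 72, 432, 2592]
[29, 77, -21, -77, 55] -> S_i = Random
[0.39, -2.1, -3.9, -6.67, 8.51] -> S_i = Random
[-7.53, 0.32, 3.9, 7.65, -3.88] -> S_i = Random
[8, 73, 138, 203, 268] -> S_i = 8 + 65*i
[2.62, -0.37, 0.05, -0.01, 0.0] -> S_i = 2.62*(-0.14)^i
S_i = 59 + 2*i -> [59, 61, 63, 65, 67]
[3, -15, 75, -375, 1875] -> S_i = 3*-5^i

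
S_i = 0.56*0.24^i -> [0.56, 0.13, 0.03, 0.01, 0.0]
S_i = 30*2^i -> [30, 60, 120, 240, 480]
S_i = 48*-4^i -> [48, -192, 768, -3072, 12288]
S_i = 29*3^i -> [29, 87, 261, 783, 2349]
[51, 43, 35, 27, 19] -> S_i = 51 + -8*i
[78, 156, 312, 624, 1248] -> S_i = 78*2^i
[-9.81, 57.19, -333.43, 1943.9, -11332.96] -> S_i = -9.81*(-5.83)^i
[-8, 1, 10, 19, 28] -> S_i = -8 + 9*i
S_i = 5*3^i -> [5, 15, 45, 135, 405]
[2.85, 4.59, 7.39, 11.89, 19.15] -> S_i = 2.85*1.61^i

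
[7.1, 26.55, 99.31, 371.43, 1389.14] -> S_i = 7.10*3.74^i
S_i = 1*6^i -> [1, 6, 36, 216, 1296]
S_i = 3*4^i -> [3, 12, 48, 192, 768]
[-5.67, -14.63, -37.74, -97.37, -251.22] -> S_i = -5.67*2.58^i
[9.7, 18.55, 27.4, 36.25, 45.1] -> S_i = 9.70 + 8.85*i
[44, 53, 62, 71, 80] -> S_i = 44 + 9*i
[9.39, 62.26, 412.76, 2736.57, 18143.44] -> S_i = 9.39*6.63^i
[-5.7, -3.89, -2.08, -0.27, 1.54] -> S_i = -5.70 + 1.81*i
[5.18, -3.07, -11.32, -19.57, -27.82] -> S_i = 5.18 + -8.25*i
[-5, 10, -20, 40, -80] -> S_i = -5*-2^i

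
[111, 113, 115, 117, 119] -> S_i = 111 + 2*i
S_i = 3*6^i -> [3, 18, 108, 648, 3888]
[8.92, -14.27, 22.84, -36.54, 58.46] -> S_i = 8.92*(-1.60)^i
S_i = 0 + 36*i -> [0, 36, 72, 108, 144]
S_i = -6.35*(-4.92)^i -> [-6.35, 31.24, -153.71, 756.26, -3720.78]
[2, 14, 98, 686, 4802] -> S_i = 2*7^i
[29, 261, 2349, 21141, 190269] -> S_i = 29*9^i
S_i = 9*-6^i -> [9, -54, 324, -1944, 11664]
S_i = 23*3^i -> [23, 69, 207, 621, 1863]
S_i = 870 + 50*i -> [870, 920, 970, 1020, 1070]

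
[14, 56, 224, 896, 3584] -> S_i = 14*4^i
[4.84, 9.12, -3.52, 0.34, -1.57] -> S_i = Random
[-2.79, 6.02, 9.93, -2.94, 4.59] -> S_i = Random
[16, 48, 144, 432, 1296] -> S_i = 16*3^i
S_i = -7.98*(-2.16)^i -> [-7.98, 17.24, -37.23, 80.42, -173.71]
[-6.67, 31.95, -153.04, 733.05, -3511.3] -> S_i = -6.67*(-4.79)^i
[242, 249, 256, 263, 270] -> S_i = 242 + 7*i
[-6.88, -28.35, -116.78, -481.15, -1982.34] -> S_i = -6.88*4.12^i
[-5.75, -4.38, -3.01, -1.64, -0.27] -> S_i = -5.75 + 1.37*i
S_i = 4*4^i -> [4, 16, 64, 256, 1024]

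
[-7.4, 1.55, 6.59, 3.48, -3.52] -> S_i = Random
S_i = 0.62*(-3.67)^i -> [0.62, -2.28, 8.35, -30.65, 112.47]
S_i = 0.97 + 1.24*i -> [0.97, 2.21, 3.45, 4.69, 5.93]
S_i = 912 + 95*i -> [912, 1007, 1102, 1197, 1292]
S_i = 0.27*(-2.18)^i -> [0.27, -0.59, 1.28, -2.8, 6.1]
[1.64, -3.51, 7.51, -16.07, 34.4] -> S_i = 1.64*(-2.14)^i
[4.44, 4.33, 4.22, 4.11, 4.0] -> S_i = 4.44 + -0.11*i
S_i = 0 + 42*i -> [0, 42, 84, 126, 168]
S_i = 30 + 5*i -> [30, 35, 40, 45, 50]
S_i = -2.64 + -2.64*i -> [-2.64, -5.28, -7.92, -10.56, -13.2]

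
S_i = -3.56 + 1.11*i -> [-3.56, -2.45, -1.34, -0.23, 0.88]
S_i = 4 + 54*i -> [4, 58, 112, 166, 220]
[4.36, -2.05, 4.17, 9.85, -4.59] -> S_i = Random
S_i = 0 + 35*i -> [0, 35, 70, 105, 140]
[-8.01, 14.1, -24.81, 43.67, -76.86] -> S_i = -8.01*(-1.76)^i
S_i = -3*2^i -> [-3, -6, -12, -24, -48]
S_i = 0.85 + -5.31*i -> [0.85, -4.46, -9.77, -15.08, -20.39]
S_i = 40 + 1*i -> [40, 41, 42, 43, 44]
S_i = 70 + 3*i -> [70, 73, 76, 79, 82]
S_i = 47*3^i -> [47, 141, 423, 1269, 3807]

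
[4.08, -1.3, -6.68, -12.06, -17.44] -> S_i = 4.08 + -5.38*i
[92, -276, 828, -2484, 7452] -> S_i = 92*-3^i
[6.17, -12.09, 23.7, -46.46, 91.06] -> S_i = 6.17*(-1.96)^i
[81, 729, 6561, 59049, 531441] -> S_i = 81*9^i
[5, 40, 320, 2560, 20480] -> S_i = 5*8^i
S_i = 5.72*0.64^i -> [5.72, 3.66, 2.34, 1.5, 0.96]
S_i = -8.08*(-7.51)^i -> [-8.08, 60.68, -455.71, 3422.4, -25702.25]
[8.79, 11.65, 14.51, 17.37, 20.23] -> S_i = 8.79 + 2.86*i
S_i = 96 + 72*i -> [96, 168, 240, 312, 384]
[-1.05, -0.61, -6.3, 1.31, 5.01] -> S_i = Random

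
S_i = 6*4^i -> [6, 24, 96, 384, 1536]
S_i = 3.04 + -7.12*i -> [3.04, -4.08, -11.2, -18.32, -25.44]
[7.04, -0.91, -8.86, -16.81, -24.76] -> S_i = 7.04 + -7.95*i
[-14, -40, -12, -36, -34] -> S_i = Random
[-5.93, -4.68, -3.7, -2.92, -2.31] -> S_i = -5.93*0.79^i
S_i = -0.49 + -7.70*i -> [-0.49, -8.19, -15.89, -23.59, -31.29]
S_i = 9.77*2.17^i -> [9.77, 21.2, 46.01, 99.83, 216.64]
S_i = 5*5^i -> [5, 25, 125, 625, 3125]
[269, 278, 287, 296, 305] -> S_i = 269 + 9*i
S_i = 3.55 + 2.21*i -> [3.55, 5.76, 7.97, 10.18, 12.39]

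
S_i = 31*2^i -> [31, 62, 124, 248, 496]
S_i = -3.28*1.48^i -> [-3.28, -4.85, -7.18, -10.63, -15.74]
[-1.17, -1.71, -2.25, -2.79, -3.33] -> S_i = -1.17 + -0.54*i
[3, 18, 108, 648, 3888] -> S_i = 3*6^i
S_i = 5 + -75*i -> [5, -70, -145, -220, -295]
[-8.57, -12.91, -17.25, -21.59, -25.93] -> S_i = -8.57 + -4.34*i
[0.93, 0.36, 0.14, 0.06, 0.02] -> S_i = 0.93*0.39^i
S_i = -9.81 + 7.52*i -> [-9.81, -2.29, 5.23, 12.75, 20.27]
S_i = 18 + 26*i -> [18, 44, 70, 96, 122]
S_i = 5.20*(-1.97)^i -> [5.2, -10.24, 20.18, -39.76, 78.32]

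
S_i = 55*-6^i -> [55, -330, 1980, -11880, 71280]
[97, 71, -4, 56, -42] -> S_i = Random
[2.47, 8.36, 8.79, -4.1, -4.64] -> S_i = Random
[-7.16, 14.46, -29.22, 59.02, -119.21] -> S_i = -7.16*(-2.02)^i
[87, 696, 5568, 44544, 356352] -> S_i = 87*8^i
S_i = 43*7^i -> [43, 301, 2107, 14749, 103243]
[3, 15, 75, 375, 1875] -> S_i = 3*5^i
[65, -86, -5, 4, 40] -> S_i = Random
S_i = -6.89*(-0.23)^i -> [-6.89, 1.58, -0.36, 0.08, -0.02]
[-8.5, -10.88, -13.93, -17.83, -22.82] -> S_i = -8.50*1.28^i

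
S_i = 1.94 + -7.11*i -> [1.94, -5.17, -12.28, -19.39, -26.5]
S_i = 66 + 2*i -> [66, 68, 70, 72, 74]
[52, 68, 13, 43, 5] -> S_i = Random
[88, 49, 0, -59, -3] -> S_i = Random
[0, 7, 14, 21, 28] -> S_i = 0 + 7*i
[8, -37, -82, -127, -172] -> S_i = 8 + -45*i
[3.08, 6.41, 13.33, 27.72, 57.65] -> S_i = 3.08*2.08^i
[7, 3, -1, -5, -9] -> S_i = 7 + -4*i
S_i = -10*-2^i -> [-10, 20, -40, 80, -160]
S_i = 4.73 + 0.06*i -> [4.73, 4.79, 4.85, 4.91, 4.97]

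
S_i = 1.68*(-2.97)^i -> [1.68, -4.99, 14.82, -44.01, 130.72]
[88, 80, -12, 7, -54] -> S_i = Random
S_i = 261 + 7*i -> [261, 268, 275, 282, 289]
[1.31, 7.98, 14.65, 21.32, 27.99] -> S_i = 1.31 + 6.67*i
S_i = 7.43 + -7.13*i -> [7.43, 0.3, -6.83, -13.96, -21.09]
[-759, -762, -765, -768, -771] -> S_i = -759 + -3*i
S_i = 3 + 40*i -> [3, 43, 83, 123, 163]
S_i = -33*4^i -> [-33, -132, -528, -2112, -8448]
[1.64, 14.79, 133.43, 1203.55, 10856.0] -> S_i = 1.64*9.02^i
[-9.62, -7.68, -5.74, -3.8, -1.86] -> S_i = -9.62 + 1.94*i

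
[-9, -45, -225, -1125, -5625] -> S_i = -9*5^i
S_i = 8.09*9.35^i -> [8.09, 75.64, 707.25, 6612.77, 61829.39]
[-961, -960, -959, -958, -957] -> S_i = -961 + 1*i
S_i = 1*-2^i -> [1, -2, 4, -8, 16]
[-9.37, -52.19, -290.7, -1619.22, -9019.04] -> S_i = -9.37*5.57^i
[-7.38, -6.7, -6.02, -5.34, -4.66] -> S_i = -7.38 + 0.68*i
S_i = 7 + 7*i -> [7, 14, 21, 28, 35]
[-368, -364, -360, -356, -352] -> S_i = -368 + 4*i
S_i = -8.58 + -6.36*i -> [-8.58, -14.94, -21.3, -27.66, -34.02]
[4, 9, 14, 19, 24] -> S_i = 4 + 5*i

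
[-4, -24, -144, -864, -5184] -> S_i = -4*6^i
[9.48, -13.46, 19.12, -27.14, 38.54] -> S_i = 9.48*(-1.42)^i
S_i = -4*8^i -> [-4, -32, -256, -2048, -16384]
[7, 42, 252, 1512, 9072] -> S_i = 7*6^i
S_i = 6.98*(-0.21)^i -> [6.98, -1.47, 0.31, -0.06, 0.01]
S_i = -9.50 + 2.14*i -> [-9.5, -7.36, -5.22, -3.08, -0.94]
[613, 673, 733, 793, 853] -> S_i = 613 + 60*i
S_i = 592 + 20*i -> [592, 612, 632, 652, 672]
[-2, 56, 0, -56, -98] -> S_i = Random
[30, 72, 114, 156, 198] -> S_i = 30 + 42*i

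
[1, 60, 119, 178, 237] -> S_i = 1 + 59*i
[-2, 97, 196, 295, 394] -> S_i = -2 + 99*i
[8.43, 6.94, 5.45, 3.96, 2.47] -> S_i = 8.43 + -1.49*i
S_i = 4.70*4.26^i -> [4.7, 20.02, 85.29, 363.35, 1547.88]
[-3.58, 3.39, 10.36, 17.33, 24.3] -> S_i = -3.58 + 6.97*i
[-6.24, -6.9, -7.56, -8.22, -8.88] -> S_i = -6.24 + -0.66*i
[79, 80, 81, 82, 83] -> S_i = 79 + 1*i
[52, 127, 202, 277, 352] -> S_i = 52 + 75*i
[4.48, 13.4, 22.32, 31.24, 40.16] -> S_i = 4.48 + 8.92*i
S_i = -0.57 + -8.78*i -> [-0.57, -9.35, -18.13, -26.91, -35.69]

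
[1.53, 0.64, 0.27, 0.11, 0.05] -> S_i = 1.53*0.42^i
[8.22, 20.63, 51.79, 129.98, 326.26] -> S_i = 8.22*2.51^i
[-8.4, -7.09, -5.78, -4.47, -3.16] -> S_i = -8.40 + 1.31*i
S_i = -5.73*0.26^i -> [-5.73, -1.49, -0.39, -0.1, -0.03]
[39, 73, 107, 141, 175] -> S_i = 39 + 34*i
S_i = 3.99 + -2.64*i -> [3.99, 1.35, -1.29, -3.93, -6.57]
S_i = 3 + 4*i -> [3, 7, 11, 15, 19]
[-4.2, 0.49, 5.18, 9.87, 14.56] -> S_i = -4.20 + 4.69*i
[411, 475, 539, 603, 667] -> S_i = 411 + 64*i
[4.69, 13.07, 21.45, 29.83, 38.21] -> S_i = 4.69 + 8.38*i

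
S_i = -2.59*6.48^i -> [-2.59, -16.78, -108.76, -704.73, -4566.67]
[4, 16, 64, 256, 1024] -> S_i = 4*4^i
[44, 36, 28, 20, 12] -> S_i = 44 + -8*i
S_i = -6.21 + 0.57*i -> [-6.21, -5.64, -5.07, -4.5, -3.93]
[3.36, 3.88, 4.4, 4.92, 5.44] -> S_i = 3.36 + 0.52*i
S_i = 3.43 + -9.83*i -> [3.43, -6.4, -16.23, -26.06, -35.89]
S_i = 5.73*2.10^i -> [5.73, 12.03, 25.27, 53.07, 111.44]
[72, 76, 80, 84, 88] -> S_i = 72 + 4*i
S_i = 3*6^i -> [3, 18, 108, 648, 3888]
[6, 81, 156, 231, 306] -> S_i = 6 + 75*i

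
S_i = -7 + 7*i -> [-7, 0, 7, 14, 21]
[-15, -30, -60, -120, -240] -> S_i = -15*2^i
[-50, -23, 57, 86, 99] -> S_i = Random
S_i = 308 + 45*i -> [308, 353, 398, 443, 488]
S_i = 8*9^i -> [8, 72, 648, 5832, 52488]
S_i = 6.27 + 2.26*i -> [6.27, 8.53, 10.79, 13.05, 15.31]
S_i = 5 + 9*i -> [5, 14, 23, 32, 41]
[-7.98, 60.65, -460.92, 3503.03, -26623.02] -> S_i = -7.98*(-7.60)^i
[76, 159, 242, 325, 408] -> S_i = 76 + 83*i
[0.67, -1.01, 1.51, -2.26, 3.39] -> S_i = 0.67*(-1.50)^i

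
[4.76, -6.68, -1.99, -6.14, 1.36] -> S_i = Random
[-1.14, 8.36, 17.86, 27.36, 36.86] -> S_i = -1.14 + 9.50*i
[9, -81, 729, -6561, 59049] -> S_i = 9*-9^i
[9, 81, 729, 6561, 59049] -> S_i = 9*9^i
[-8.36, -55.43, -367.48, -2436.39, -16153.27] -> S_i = -8.36*6.63^i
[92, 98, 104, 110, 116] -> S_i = 92 + 6*i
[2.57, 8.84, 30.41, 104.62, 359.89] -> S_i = 2.57*3.44^i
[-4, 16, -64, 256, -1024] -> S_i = -4*-4^i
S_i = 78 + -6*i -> [78, 72, 66, 60, 54]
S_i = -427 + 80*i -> [-427, -347, -267, -187, -107]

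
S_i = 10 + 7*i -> [10, 17, 24, 31, 38]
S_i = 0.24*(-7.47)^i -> [0.24, -1.79, 13.39, -100.04, 747.3]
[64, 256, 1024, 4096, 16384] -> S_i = 64*4^i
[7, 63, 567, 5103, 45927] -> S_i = 7*9^i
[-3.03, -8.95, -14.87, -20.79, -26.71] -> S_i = -3.03 + -5.92*i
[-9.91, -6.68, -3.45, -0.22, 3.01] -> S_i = -9.91 + 3.23*i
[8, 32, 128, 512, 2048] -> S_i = 8*4^i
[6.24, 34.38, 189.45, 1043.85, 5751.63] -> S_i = 6.24*5.51^i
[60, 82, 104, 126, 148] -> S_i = 60 + 22*i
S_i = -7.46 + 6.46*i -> [-7.46, -1.0, 5.46, 11.92, 18.38]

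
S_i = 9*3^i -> [9, 27, 81, 243, 729]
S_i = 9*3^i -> [9, 27, 81, 243, 729]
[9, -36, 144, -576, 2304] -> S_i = 9*-4^i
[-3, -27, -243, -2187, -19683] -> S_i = -3*9^i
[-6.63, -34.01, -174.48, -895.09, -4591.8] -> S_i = -6.63*5.13^i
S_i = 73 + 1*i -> [73, 74, 75, 76, 77]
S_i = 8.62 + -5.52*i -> [8.62, 3.1, -2.42, -7.94, -13.46]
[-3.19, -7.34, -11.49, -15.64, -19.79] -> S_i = -3.19 + -4.15*i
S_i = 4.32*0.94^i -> [4.32, 4.06, 3.82, 3.59, 3.37]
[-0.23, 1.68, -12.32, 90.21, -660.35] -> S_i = -0.23*(-7.32)^i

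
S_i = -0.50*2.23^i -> [-0.5, -1.12, -2.49, -5.54, -12.36]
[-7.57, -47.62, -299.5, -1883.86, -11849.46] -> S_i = -7.57*6.29^i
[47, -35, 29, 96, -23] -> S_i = Random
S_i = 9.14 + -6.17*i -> [9.14, 2.97, -3.2, -9.37, -15.54]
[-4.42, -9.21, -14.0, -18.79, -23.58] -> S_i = -4.42 + -4.79*i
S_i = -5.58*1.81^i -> [-5.58, -10.1, -18.28, -33.09, -59.89]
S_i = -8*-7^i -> [-8, 56, -392, 2744, -19208]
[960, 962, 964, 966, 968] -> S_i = 960 + 2*i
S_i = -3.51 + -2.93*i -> [-3.51, -6.44, -9.37, -12.3, -15.23]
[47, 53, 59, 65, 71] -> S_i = 47 + 6*i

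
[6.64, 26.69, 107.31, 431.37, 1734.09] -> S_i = 6.64*4.02^i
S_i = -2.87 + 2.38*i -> [-2.87, -0.49, 1.89, 4.27, 6.65]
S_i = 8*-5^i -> [8, -40, 200, -1000, 5000]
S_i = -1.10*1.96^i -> [-1.1, -2.16, -4.23, -8.28, -16.23]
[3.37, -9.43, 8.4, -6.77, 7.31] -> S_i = Random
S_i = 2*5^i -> [2, 10, 50, 250, 1250]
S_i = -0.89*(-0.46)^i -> [-0.89, 0.41, -0.19, 0.09, -0.04]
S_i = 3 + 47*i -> [3, 50, 97, 144, 191]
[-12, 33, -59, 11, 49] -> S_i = Random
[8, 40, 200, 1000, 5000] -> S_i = 8*5^i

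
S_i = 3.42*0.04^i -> [3.42, 0.14, 0.01, 0.0, 0.0]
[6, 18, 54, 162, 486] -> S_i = 6*3^i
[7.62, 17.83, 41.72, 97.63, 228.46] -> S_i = 7.62*2.34^i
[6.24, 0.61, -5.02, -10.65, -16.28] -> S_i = 6.24 + -5.63*i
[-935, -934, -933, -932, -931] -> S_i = -935 + 1*i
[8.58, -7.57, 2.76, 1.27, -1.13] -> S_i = Random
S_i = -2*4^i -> [-2, -8, -32, -128, -512]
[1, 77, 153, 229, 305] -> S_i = 1 + 76*i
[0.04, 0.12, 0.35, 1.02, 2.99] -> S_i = 0.04*2.94^i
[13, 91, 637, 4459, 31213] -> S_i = 13*7^i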